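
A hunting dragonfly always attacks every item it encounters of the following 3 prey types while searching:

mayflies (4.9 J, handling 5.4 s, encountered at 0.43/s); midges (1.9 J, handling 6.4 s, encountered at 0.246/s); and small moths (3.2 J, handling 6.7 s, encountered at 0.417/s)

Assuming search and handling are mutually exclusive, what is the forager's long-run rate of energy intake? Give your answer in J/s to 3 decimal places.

0.508 J/s

Energy encountered per unit search time: 0.43×4.9 + 0.246×1.9 + 0.417×3.2 = 3.909 J/s.
Handling time per unit search time: 0.43×5.4 + 0.246×6.4 + 0.417×6.7 = 6.69.
Rate = 3.909/(1 + 6.69) = 0.5083 J/s.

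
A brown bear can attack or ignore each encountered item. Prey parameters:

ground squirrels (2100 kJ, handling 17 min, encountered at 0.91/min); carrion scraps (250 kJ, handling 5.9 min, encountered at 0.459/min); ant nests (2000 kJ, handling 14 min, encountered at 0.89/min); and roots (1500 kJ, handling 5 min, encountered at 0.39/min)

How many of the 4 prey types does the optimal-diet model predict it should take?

1

Rank by E/h (kJ/min): roots 300, ant nests 143, ground squirrels 124, carrion scraps 42.4. Include each in turn until the next type's E/h falls below the running intake rate.
Rate on top 1: 198.3. ant nests: 143 < 198.3 → exclude; stop.
Optimal diet: roots — 1 of 4 types.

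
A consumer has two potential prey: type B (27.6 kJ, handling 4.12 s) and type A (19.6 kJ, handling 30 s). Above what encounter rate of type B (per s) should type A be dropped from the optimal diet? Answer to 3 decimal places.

0.026 per s

The zero-one rule: include type A iff E₂/h₂ > λE₁/(1+λh₁). Equality gives the switch point.
λE₁h₂ = E₂ + λE₂h₁ ⇒ λ = E₂/(E₁h₂ − E₂h₁) = 19.6/(828 − 80.75) = 0.02623 per s.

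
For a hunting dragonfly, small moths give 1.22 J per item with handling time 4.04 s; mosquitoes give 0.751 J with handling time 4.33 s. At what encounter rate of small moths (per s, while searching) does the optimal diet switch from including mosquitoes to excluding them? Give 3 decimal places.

At the threshold, the rate on small moths alone equals the profitability of mosquitoes: λ·1.22/(1 + λ·4.04) = 0.751/4.33 = 0.1734.
Rearranging, λ(1.22 − 0.1734×4.04) = 0.1734, so λ = 0.1734/0.5193 = 0.334 per s.

0.334 per s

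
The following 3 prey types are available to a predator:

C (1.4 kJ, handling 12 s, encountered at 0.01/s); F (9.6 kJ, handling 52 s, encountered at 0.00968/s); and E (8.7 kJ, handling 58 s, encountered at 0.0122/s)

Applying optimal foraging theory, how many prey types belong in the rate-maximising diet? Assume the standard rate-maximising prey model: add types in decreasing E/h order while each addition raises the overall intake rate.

3

Rank by E/h (kJ/s): F 0.185, E 0.15, C 0.117. Include each in turn until the next type's E/h falls below the running intake rate.
Rate on top 1: 0.06181. E: 0.15 > 0.06181 → include.
Rate on top 2: 0.09004. C: 0.117 > 0.09004 → include.
Optimal diet: F, E, C — 3 of 3 types.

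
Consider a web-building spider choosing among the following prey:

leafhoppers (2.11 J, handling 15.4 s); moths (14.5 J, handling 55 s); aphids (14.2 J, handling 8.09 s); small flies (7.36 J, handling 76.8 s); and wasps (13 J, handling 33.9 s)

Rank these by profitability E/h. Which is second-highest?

Profitability E/h (J/s): leafhoppers = 2.11/15.4 = 0.137, moths = 14.5/55 = 0.264, aphids = 14.2/8.09 = 1.76, small flies = 7.36/76.8 = 0.0958, wasps = 13/33.9 = 0.383.
Ranked: aphids > wasps > moths > leafhoppers > small flies.

wasps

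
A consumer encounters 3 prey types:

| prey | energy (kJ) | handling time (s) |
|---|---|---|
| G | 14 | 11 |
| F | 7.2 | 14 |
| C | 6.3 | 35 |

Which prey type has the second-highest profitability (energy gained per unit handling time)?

F

Profitability E/h (kJ/s): G = 14/11 = 1.27, F = 7.2/14 = 0.514, C = 6.3/35 = 0.18.
Ranked: G > F > C.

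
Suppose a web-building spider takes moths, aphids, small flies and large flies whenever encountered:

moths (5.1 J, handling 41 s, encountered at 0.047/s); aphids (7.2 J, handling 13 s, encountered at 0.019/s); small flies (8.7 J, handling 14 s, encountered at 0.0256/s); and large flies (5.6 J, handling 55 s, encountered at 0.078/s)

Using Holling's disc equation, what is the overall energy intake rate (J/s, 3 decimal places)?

0.132 J/s

R = Σλ_iE_i / (1 + Σλ_ih_i)
Numerator: 0.047×5.1 + 0.019×7.2 + 0.0256×8.7 + 0.078×5.6 = 1.036
Denominator: 1 + 0.047×41 + 0.019×13 + 0.0256×14 + 0.078×55 = 7.822
R = 1.036/7.822 = 0.1324 J/s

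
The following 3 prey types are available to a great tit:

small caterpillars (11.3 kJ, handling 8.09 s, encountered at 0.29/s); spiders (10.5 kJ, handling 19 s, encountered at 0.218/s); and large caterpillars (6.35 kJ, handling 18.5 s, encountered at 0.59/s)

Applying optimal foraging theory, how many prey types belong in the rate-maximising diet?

Profitabilities (E/h, kJ/s): small caterpillars 1.4, spiders 0.553, large caterpillars 0.343. Add prey in this order while the next type's profitability exceeds the intake rate on those already taken.
Rate on top 1: 0.9793. spiders: 0.553 < 0.9793 → exclude; stop.
Optimal diet: small caterpillars — 1 of 3 types.

1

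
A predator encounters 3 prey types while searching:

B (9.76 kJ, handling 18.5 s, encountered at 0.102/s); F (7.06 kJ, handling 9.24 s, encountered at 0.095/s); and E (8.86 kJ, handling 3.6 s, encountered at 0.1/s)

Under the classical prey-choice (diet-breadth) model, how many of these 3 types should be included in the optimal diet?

Rank by E/h (kJ/s): E 2.46, F 0.764, B 0.528. Include each in turn until the next type's E/h falls below the running intake rate.
Rate on top 1: 0.6515. F: 0.764 > 0.6515 → include.
Rate on top 2: 0.6956. B: 0.528 < 0.6956 → exclude; stop.
Optimal diet: E, F — 2 of 3 types.

2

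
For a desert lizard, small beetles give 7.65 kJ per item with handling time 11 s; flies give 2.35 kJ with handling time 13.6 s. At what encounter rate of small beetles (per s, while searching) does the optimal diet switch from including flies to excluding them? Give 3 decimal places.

At the threshold, the rate on small beetles alone equals the profitability of flies: λ·7.65/(1 + λ·11) = 2.35/13.6 = 0.1728.
Rearranging, λ(7.65 − 0.1728×11) = 0.1728, so λ = 0.1728/5.749 = 0.03005 per s.

0.030 per s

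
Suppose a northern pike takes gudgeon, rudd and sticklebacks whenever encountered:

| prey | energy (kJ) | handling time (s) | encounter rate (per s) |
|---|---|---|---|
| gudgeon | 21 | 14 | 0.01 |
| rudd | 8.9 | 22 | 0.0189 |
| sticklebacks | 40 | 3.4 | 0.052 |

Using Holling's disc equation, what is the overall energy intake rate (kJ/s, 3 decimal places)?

R = (0.01×21 + 0.0189×8.9 + 0.052×40) / (1 + 0.01×14 + 0.0189×22 + 0.052×3.4) = 2.458/1.733 = 1.419 kJ/s.

1.419 kJ/s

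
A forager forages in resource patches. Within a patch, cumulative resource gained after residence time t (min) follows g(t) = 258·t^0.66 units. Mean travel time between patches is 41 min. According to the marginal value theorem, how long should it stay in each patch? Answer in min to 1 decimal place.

79.6 min

Optimal t* satisfies g'(t*) = g(t*)/(T + t*).
g'(t) = 0.66·258·t^-0.34. Setting 0.66·258·t^-0.34 = 258·t^0.66/(41+t) gives 0.66(41+t) = t, so 0.34·t = 0.66×41.
t* = 0.66×41/0.34 = 79.59 min.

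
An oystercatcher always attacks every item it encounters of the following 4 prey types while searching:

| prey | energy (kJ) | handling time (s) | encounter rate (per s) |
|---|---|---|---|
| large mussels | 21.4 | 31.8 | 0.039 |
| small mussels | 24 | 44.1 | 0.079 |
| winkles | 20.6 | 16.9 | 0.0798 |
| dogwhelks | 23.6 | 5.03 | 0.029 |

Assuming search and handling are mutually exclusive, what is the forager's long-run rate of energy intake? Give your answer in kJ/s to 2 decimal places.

0.70 kJ/s

R = Σλ_iE_i / (1 + Σλ_ih_i)
Numerator: 0.039×21.4 + 0.079×24 + 0.0798×20.6 + 0.029×23.6 = 5.059
Denominator: 1 + 0.039×31.8 + 0.079×44.1 + 0.0798×16.9 + 0.029×5.03 = 7.219
R = 5.059/7.219 = 0.7008 kJ/s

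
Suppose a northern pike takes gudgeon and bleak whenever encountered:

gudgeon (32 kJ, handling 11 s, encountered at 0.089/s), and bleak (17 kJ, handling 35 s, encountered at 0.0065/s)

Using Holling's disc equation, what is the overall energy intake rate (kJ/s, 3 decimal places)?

1.341 kJ/s

Energy encountered per unit search time: 0.089×32 + 0.0065×17 = 2.958 kJ/s.
Handling time per unit search time: 0.089×11 + 0.0065×35 = 1.207.
Rate = 2.958/(1 + 1.207) = 1.341 kJ/s.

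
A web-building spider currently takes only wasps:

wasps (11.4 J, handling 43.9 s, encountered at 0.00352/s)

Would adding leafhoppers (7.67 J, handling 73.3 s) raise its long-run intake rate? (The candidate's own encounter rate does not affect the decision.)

Intake rate on the current diet: R = (0.00352×11.4) / (1 + 0.00352×43.9) = 0.04013/1.155 = 0.03476 J/s.
Profitability of leafhoppers: 7.67/73.3 = 0.1046 J/s.
0.1046 > 0.03476, so adding leafhoppers raises the average — include it.

Yes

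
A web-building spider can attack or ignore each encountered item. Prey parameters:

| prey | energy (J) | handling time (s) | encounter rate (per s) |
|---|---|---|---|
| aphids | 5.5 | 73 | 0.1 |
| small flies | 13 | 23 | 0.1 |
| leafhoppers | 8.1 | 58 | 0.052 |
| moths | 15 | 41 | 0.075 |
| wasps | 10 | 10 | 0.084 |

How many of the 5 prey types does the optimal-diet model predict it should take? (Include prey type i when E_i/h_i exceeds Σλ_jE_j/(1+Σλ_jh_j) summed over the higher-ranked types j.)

Rank by E/h (J/s): wasps 1, small flies 0.565, moths 0.366, leafhoppers 0.14, aphids 0.0753. Include each in turn until the next type's E/h falls below the running intake rate.
Rate on top 1: 0.4565. small flies: 0.565 > 0.4565 → include.
Rate on top 2: 0.5169. moths: 0.366 < 0.5169 → exclude; stop.
Optimal diet: wasps, small flies — 2 of 5 types.

2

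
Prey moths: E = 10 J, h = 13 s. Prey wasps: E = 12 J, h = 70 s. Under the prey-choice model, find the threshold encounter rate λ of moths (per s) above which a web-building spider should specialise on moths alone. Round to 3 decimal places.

At the threshold, the rate on moths alone equals the profitability of wasps: λ·10/(1 + λ·13) = 12/70 = 0.1714.
Rearranging, λ(10 − 0.1714×13) = 0.1714, so λ = 0.1714/7.771 = 0.02206 per s.

0.022 per s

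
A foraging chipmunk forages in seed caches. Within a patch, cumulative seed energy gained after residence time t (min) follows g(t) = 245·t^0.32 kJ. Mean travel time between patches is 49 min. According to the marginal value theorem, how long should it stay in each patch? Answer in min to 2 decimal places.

23.06 min

Maximise g(t)/(T+t): set derivative to zero → g'(t)(T+t) = g(t).
g'(t) = 0.32·245·t^-0.68. Setting 0.32·245·t^-0.68 = 245·t^0.32/(49+t) gives 0.32(49+t) = t, so 0.68·t = 0.32×49.
t* = 0.32×49/0.68 = 23.06 min.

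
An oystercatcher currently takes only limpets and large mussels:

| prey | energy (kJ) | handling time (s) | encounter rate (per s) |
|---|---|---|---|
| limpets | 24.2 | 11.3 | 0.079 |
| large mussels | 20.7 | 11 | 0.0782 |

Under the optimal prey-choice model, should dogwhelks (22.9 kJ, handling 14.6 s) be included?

Current rate: (0.079×24.2 + 0.0782×20.7)/(1 + 0.079×11.3 + 0.0782×11) = 1.282 kJ/s.
dogwhelks: E/h = 22.9/14.6 = 1.568 kJ/s.
Since 1.568 > R, including dogwhelks increases the long-run rate.

Yes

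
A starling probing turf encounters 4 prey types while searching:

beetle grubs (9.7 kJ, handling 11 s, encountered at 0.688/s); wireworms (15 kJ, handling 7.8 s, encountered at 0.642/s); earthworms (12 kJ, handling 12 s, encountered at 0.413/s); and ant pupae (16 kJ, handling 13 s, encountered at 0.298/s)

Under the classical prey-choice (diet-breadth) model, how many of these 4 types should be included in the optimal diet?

E/h in descending order: wireworms 1.92, ant pupae 1.23, earthworms 1, beetle grubs 0.882 kJ/s. The optimal diet is the largest prefix of this list for which every included type satisfies E_i/h_i > R on the types above it.
Rate on top 1: 1.603. ant pupae: 1.23 < 1.603 → exclude; stop.
Optimal diet: wireworms — 1 of 4 types.

1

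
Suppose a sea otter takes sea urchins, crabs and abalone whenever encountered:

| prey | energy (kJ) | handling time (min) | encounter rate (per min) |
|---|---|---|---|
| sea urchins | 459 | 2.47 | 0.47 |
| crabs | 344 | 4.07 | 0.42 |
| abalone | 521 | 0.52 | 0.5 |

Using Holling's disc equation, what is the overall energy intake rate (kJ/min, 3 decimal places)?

150.282 kJ/min

R = (0.47×459 + 0.42×344 + 0.5×521) / (1 + 0.47×2.47 + 0.42×4.07 + 0.5×0.52) = 620.7/4.13 = 150.3 kJ/min.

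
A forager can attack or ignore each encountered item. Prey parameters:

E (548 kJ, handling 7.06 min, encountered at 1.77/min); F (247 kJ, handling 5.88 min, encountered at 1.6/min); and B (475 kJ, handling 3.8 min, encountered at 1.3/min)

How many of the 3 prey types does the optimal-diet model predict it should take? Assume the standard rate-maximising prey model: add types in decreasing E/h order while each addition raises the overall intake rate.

Rank by E/h (kJ/min): B 125, E 77.6, F 42. Include each in turn until the next type's E/h falls below the running intake rate.
Rate on top 1: 104. E: 77.6 < 104 → exclude; stop.
Optimal diet: B — 1 of 3 types.

1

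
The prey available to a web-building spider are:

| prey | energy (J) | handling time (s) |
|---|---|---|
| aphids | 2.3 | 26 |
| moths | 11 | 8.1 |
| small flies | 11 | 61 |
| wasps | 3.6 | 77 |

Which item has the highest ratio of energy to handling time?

Profitability E/h (J/s): aphids = 2.3/26 = 0.0885, moths = 11/8.1 = 1.36, small flies = 11/61 = 0.18, wasps = 3.6/77 = 0.0468.
Ranked: moths > small flies > aphids > wasps.

moths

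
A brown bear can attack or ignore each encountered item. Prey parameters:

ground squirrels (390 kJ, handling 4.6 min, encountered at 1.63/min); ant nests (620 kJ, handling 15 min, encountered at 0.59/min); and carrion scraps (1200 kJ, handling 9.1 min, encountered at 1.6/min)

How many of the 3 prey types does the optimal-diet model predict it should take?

1

Profitabilities (E/h, kJ/min): carrion scraps 132, ground squirrels 84.8, ant nests 41.3. Add prey in this order while the next type's profitability exceeds the intake rate on those already taken.
Rate on top 1: 123.4. ground squirrels: 84.8 < 123.4 → exclude; stop.
Optimal diet: carrion scraps — 1 of 3 types.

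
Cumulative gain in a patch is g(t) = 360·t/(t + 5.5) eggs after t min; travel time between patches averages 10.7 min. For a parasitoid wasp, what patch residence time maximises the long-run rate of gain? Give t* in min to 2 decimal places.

By the marginal value theorem, leave when the instantaneous gain rate g'(t) equals the habitat-wide average g(t)/(T + t).
g'(t) = 360·5.5/(t + 5.5)². Setting 360·5.5/(t+5.5)² = 360t/[(t+5.5)(10.7+t)] gives 5.5(10.7+t) = t(t+5.5), so t² = 5.5×10.7 = 58.85.
t* = √58.85 = 7.671 min.

7.67 min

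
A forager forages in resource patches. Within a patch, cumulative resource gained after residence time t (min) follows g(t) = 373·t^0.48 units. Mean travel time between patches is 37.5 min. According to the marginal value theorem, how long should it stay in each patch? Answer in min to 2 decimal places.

34.62 min

By the marginal value theorem, leave when the instantaneous gain rate g'(t) equals the habitat-wide average g(t)/(T + t).
g'(t) = 0.48·373·t^-0.52. Setting 0.48·373·t^-0.52 = 373·t^0.48/(37.5+t) gives 0.48(37.5+t) = t, so 0.52·t = 0.48×37.5.
t* = 0.48×37.5/0.52 = 34.62 min.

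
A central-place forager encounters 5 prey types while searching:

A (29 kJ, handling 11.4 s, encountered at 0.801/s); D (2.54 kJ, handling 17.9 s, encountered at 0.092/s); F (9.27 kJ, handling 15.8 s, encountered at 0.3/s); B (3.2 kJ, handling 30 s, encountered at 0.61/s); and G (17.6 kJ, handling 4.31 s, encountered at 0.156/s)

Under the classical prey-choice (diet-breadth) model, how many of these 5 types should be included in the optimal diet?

2

Profitabilities (E/h, kJ/s): G 4.08, A 2.54, F 0.587, D 0.142, B 0.107. Add prey in this order while the next type's profitability exceeds the intake rate on those already taken.
Rate on top 1: 1.642. A: 2.54 > 1.642 → include.
Rate on top 2: 2.404. F: 0.587 < 2.404 → exclude; stop.
Optimal diet: G, A — 2 of 5 types.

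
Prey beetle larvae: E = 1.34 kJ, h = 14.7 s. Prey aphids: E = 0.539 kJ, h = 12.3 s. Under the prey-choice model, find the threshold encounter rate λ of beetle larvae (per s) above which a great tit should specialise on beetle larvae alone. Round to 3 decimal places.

The zero-one rule: include aphids iff E₂/h₂ > λE₁/(1+λh₁). Equality gives the switch point.
λE₁h₂ = E₂ + λE₂h₁ ⇒ λ = E₂/(E₁h₂ − E₂h₁) = 0.539/(16.48 − 7.923) = 0.06298 per s.

0.063 per s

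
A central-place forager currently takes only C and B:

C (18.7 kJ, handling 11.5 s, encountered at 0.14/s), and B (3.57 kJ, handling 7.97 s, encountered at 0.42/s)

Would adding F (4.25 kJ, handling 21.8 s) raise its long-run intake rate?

On C and B alone, R = ΣλE/(1+Σλh) = 4.117/5.957 = 0.6911 kJ/s.
Profitability of F: 4.25/21.8 = 0.195 kJ/s.
Since 0.195 < R, time spent handling F is better spent searching.

No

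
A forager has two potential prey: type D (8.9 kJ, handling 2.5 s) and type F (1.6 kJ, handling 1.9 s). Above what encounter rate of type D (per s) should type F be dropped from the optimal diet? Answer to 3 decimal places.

0.124 per s

Drop type F once their profitability E₂/h₂ falls below the rate achievable on type D alone: E₂/h₂ = λE₁/(1 + λh₁).
Solve for λ: λE₁h₂ = E₂(1 + λh₁) → λ(E₁h₂ − E₂h₁) = E₂ → λ = E₂/(E₁h₂ − E₂h₁).
λ = 1.6/(8.9×1.9 − 1.6×2.5) = 1.6/12.91 = 0.1239 per s.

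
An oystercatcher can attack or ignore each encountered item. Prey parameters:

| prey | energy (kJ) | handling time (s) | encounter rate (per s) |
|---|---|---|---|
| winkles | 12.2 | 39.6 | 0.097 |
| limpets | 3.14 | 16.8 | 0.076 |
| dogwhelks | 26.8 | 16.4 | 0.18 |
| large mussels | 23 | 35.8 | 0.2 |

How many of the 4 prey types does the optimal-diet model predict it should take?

Profitabilities (E/h, kJ/s): dogwhelks 1.63, large mussels 0.642, winkles 0.308, limpets 0.187. Add prey in this order while the next type's profitability exceeds the intake rate on those already taken.
Rate on top 1: 1.221. large mussels: 0.642 < 1.221 → exclude; stop.
Optimal diet: dogwhelks — 1 of 4 types.

1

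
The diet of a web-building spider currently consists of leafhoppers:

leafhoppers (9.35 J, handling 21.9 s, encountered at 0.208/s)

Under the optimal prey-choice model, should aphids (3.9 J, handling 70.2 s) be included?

No

Intake rate on the current diet: R = (0.208×9.35) / (1 + 0.208×21.9) = 1.945/5.555 = 0.3501 J/s.
Profitability of aphids: 3.9/70.2 = 0.05556 J/s.
Since 0.05556 < R, time spent handling aphids is better spent searching.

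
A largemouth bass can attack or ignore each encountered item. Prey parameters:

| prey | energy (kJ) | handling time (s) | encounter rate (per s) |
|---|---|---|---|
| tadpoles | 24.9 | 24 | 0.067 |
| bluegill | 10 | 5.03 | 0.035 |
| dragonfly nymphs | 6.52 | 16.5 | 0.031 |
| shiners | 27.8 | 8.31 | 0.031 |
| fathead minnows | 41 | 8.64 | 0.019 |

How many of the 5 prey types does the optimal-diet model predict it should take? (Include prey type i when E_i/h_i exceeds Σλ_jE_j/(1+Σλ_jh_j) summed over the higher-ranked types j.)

Profitabilities (E/h, kJ/s): fathead minnows 4.75, shiners 3.35, bluegill 1.99, tadpoles 1.04, dragonfly nymphs 0.395. Add prey in this order while the next type's profitability exceeds the intake rate on those already taken.
Rate on top 1: 0.6692. shiners: 3.35 > 0.6692 → include.
Rate on top 2: 1.154. bluegill: 1.99 > 1.154 → include.
Rate on top 3: 1.246. tadpoles: 1.04 < 1.246 → exclude; stop.
Optimal diet: fathead minnows, shiners, bluegill — 3 of 5 types.

3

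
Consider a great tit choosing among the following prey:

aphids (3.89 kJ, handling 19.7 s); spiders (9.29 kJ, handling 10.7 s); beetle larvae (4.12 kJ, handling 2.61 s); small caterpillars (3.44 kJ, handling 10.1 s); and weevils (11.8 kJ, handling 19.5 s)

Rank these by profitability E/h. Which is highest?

Profitability E/h (kJ/s): aphids = 3.89/19.7 = 0.197, spiders = 9.29/10.7 = 0.868, beetle larvae = 4.12/2.61 = 1.58, small caterpillars = 3.44/10.1 = 0.341, weevils = 11.8/19.5 = 0.605.
Ranked: beetle larvae > spiders > weevils > small caterpillars > aphids.

beetle larvae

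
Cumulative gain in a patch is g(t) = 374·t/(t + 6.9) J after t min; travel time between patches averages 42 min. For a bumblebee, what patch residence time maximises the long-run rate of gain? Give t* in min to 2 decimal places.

17.02 min

By the marginal value theorem, leave when the instantaneous gain rate g'(t) equals the habitat-wide average g(t)/(T + t).
g'(t) = 374·6.9/(t + 6.9)². Setting 374·6.9/(t+6.9)² = 374t/[(t+6.9)(42+t)] gives 6.9(42+t) = t(t+6.9), so t² = 6.9×42 = 289.8.
t* = √289.8 = 17.02 min.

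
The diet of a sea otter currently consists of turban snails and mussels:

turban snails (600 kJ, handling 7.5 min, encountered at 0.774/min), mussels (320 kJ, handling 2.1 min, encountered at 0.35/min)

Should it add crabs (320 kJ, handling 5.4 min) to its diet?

Current rate: (0.774×600 + 0.35×320)/(1 + 0.774×7.5 + 0.35×2.1) = 76.45 kJ/min.
crabs: E/h = 320/5.4 = 59.26 kJ/min.
59.26 < 76.45, so adding crabs would lower the average — exclude it.

No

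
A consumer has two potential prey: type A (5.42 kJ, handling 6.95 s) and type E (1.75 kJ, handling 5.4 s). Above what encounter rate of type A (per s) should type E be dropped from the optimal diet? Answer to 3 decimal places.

At the threshold, the rate on type A alone equals the profitability of type E: λ·5.42/(1 + λ·6.95) = 1.75/5.4 = 0.3241.
Rearranging, λ(5.42 − 0.3241×6.95) = 0.3241, so λ = 0.3241/3.168 = 0.1023 per s.

0.102 per s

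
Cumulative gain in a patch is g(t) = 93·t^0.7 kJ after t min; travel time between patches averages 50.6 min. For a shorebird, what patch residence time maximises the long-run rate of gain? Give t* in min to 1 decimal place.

Maximise g(t)/(T+t): set derivative to zero → g'(t)(T+t) = g(t).
g'(t) = 0.7·93·t^-0.3. Setting 0.7·93·t^-0.3 = 93·t^0.7/(50.6+t) gives 0.7(50.6+t) = t, so 0.30·t = 0.7×50.6.
t* = 0.7×50.6/0.30 = 118.1 min.

118.1 min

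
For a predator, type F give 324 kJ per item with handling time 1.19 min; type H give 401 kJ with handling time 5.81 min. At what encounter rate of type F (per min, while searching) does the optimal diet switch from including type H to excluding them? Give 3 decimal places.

0.285 per min

At the threshold, the rate on type F alone equals the profitability of type H: λ·324/(1 + λ·1.19) = 401/5.81 = 69.02.
Rearranging, λ(324 − 69.02×1.19) = 69.02, so λ = 69.02/241.9 = 0.2854 per min.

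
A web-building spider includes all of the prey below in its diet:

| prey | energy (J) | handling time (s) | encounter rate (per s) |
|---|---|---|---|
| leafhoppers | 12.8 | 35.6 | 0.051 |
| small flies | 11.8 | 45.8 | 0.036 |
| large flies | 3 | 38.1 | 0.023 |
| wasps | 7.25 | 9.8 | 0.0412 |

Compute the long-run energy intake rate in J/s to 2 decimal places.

R = Σλ_iE_i / (1 + Σλ_ih_i)
Numerator: 0.051×12.8 + 0.036×11.8 + 0.023×3 + 0.0412×7.25 = 1.445
Denominator: 1 + 0.051×35.6 + 0.036×45.8 + 0.023×38.1 + 0.0412×9.8 = 5.744
R = 1.445/5.744 = 0.2516 J/s

0.25 J/s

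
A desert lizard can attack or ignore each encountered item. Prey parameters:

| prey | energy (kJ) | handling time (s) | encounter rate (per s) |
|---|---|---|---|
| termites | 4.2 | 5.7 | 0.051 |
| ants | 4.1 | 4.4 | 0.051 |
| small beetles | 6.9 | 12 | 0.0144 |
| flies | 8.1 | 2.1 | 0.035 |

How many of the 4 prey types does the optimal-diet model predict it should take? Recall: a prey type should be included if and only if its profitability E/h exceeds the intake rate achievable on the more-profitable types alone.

Profitabilities (E/h, kJ/s): flies 3.86, ants 0.932, termites 0.737, small beetles 0.575. Add prey in this order while the next type's profitability exceeds the intake rate on those already taken.
Rate on top 1: 0.2641. ants: 0.932 > 0.2641 → include.
Rate on top 2: 0.3795. termites: 0.737 > 0.3795 → include.
Rate on top 3: 0.4449. small beetles: 0.575 > 0.4449 → include.
Optimal diet: flies, ants, termites, small beetles — 4 of 4 types.

4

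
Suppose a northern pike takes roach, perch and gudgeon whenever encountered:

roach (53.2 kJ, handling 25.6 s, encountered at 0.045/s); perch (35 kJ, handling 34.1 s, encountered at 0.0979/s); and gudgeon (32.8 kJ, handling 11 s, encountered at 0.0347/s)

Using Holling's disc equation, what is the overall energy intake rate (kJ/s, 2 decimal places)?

1.19 kJ/s

Energy encountered per unit search time: 0.045×53.2 + 0.0979×35 + 0.0347×32.8 = 6.959 kJ/s.
Handling time per unit search time: 0.045×25.6 + 0.0979×34.1 + 0.0347×11 = 4.872.
Rate = 6.959/(1 + 4.872) = 1.185 kJ/s.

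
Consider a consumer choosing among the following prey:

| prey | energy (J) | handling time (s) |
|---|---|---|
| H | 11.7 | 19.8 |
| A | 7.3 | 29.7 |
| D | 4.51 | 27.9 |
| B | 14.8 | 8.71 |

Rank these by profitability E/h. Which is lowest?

D

In descending order of E/h:
B: 14.8/8.71 = 1.7 J/s
H: 11.7/19.8 = 0.591 J/s
A: 7.3/29.7 = 0.246 J/s
D: 4.51/27.9 = 0.162 J/s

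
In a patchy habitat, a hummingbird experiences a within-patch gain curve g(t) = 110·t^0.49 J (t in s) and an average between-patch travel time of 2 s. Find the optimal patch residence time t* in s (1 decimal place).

1.9 s

Maximise g(t)/(T+t): set derivative to zero → g'(t)(T+t) = g(t).
g'(t) = 0.49·110·t^-0.51. Setting 0.49·110·t^-0.51 = 110·t^0.49/(2+t) gives 0.49(2+t) = t, so 0.51·t = 0.49×2.
t* = 0.49×2/0.51 = 1.922 s.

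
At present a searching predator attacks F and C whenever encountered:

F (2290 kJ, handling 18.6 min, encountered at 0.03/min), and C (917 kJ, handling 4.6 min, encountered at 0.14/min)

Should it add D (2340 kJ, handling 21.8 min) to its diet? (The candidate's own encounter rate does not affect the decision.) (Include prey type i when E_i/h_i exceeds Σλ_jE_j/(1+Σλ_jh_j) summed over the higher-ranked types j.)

Yes

On F and C alone, R = ΣλE/(1+Σλh) = 197.1/2.202 = 89.5 kJ/min.
Profitability of D: 2340/21.8 = 107.3 kJ/min.
Since 107.3 > R, including D increases the long-run rate.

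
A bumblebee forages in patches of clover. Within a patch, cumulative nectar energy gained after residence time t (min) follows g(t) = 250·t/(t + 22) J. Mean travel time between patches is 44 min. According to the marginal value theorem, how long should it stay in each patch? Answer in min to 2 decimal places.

Optimal t* satisfies g'(t*) = g(t*)/(T + t*).
g'(t) = 250·22/(t + 22)². Setting 250·22/(t+22)² = 250t/[(t+22)(44+t)] gives 22(44+t) = t(t+22), so t² = 22×44 = 968.
t* = √968 = 31.11 min.

31.11 min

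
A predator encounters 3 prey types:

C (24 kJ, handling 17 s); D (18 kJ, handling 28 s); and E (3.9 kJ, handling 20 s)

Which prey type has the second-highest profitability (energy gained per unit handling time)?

D

In descending order of E/h:
C: 24/17 = 1.41 kJ/s
D: 18/28 = 0.643 kJ/s
E: 3.9/20 = 0.195 kJ/s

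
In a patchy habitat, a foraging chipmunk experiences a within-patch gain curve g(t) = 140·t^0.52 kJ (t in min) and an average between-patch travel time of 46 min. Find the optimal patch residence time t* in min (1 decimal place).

49.8 min

By the marginal value theorem, leave when the instantaneous gain rate g'(t) equals the habitat-wide average g(t)/(T + t).
g'(t) = 0.52·140·t^-0.48. Setting 0.52·140·t^-0.48 = 140·t^0.52/(46+t) gives 0.52(46+t) = t, so 0.48·t = 0.52×46.
t* = 0.52×46/0.48 = 49.83 min.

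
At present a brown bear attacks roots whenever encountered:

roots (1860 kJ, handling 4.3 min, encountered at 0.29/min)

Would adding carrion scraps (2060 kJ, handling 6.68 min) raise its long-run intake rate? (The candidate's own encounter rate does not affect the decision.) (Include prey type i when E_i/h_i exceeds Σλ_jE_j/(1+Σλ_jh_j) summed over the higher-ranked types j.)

Yes

On roots alone, R = ΣλE/(1+Σλh) = 539.4/2.247 = 240.1 kJ/min.
Profitability of carrion scraps: 2060/6.68 = 308.4 kJ/min.
308.4 > 240.1, so adding carrion scraps raises the average — include it.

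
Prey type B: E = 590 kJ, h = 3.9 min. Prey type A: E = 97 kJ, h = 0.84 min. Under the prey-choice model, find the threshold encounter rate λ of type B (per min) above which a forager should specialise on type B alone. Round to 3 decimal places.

The zero-one rule: include type A iff E₂/h₂ > λE₁/(1+λh₁). Equality gives the switch point.
λE₁h₂ = E₂ + λE₂h₁ ⇒ λ = E₂/(E₁h₂ − E₂h₁) = 97/(495.6 − 378.3) = 0.8269 per min.

0.827 per min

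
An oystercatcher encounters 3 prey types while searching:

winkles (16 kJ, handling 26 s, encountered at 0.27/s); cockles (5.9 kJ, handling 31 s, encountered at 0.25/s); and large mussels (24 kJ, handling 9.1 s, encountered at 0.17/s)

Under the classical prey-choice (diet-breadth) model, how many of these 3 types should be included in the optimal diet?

E/h in descending order: large mussels 2.64, winkles 0.615, cockles 0.19 kJ/s. The optimal diet is the largest prefix of this list for which every included type satisfies E_i/h_i > R on the types above it.
Rate on top 1: 1.602. winkles: 0.615 < 1.602 → exclude; stop.
Optimal diet: large mussels — 1 of 3 types.

1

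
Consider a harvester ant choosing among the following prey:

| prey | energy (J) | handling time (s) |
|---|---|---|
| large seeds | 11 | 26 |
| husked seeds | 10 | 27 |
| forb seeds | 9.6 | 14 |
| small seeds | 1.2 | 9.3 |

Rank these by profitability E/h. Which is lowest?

small seeds

Profitability E/h (J/s): large seeds = 11/26 = 0.423, husked seeds = 10/27 = 0.37, forb seeds = 9.6/14 = 0.686, small seeds = 1.2/9.3 = 0.129.
Ranked: forb seeds > large seeds > husked seeds > small seeds.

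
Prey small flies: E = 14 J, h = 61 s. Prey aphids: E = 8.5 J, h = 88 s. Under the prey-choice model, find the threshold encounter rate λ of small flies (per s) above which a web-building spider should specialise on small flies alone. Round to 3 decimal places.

Drop aphids once their profitability E₂/h₂ falls below the rate achievable on small flies alone: E₂/h₂ = λE₁/(1 + λh₁).
Solve for λ: λE₁h₂ = E₂(1 + λh₁) → λ(E₁h₂ − E₂h₁) = E₂ → λ = E₂/(E₁h₂ − E₂h₁).
λ = 8.5/(14×88 − 8.5×61) = 8.5/713.5 = 0.01191 per s.

0.012 per s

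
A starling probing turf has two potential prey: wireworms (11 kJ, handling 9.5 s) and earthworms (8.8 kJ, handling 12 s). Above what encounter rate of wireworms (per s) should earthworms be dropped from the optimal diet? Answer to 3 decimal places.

0.182 per s

Drop earthworms once their profitability E₂/h₂ falls below the rate achievable on wireworms alone: E₂/h₂ = λE₁/(1 + λh₁).
Solve for λ: λE₁h₂ = E₂(1 + λh₁) → λ(E₁h₂ − E₂h₁) = E₂ → λ = E₂/(E₁h₂ − E₂h₁).
λ = 8.8/(11×12 − 8.8×9.5) = 8.8/48.4 = 0.1818 per s.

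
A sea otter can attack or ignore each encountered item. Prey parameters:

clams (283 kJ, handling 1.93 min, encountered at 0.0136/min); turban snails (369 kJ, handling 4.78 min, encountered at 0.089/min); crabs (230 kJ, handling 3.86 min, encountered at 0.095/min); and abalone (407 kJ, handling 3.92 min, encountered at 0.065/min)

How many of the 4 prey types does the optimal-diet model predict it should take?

Rank by E/h (kJ/min): clams 147, abalone 104, turban snails 77.2, crabs 59.6. Include each in turn until the next type's E/h falls below the running intake rate.
Rate on top 1: 3.75. abalone: 104 > 3.75 → include.
Rate on top 2: 23.66. turban snails: 77.2 > 23.66 → include.
Rate on top 3: 37. crabs: 59.6 > 37 → include.
Optimal diet: clams, abalone, turban snails, crabs — 4 of 4 types.

4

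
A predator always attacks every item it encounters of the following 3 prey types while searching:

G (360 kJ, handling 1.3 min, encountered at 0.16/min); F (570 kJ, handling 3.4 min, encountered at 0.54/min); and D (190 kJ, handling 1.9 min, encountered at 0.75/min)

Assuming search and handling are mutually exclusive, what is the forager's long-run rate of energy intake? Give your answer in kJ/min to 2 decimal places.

R = Σλ_iE_i / (1 + Σλ_ih_i)
Numerator: 0.16×360 + 0.54×570 + 0.75×190 = 507.9
Denominator: 1 + 0.16×1.3 + 0.54×3.4 + 0.75×1.9 = 4.469
R = 507.9/4.469 = 113.6 kJ/min

113.65 kJ/min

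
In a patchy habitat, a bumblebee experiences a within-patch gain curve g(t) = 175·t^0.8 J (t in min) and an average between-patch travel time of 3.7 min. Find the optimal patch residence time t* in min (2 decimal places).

Maximise g(t)/(T+t): set derivative to zero → g'(t)(T+t) = g(t).
g'(t) = 0.8·175·t^-0.2. Setting 0.8·175·t^-0.2 = 175·t^0.8/(3.7+t) gives 0.8(3.7+t) = t, so 0.20·t = 0.8×3.7.
t* = 0.8×3.7/0.20 = 14.8 min.

14.80 min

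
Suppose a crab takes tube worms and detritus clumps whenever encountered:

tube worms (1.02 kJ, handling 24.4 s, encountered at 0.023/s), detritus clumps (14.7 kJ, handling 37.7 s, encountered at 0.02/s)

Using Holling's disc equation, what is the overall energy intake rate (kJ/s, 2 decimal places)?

R = (0.023×1.02 + 0.02×14.7) / (1 + 0.023×24.4 + 0.02×37.7) = 0.3175/2.315 = 0.1371 kJ/s.

0.14 kJ/s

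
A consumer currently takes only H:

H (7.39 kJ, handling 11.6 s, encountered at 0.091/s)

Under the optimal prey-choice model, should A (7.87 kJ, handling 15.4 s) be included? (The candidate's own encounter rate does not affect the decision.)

Current rate: (0.091×7.39)/(1 + 0.091×11.6) = 0.3272 kJ/s.
Profitability of A: 7.87/15.4 = 0.511 kJ/s.
Since 0.511 > R, including A increases the long-run rate.

Yes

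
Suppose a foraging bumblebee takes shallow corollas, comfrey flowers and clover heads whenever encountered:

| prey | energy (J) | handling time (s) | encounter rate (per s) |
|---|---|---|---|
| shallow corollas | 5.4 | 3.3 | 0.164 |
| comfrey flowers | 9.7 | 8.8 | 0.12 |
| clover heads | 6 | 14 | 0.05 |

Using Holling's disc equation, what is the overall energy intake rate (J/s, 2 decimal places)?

R = (0.164×5.4 + 0.12×9.7 + 0.05×6) / (1 + 0.164×3.3 + 0.12×8.8 + 0.05×14) = 2.35/3.297 = 0.7126 J/s.

0.71 J/s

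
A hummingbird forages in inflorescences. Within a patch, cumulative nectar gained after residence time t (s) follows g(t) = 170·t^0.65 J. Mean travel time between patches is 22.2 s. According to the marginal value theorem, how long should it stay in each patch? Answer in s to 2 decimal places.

41.23 s

Maximise g(t)/(T+t): set derivative to zero → g'(t)(T+t) = g(t).
g'(t) = 0.65·170·t^-0.35. Setting 0.65·170·t^-0.35 = 170·t^0.65/(22.2+t) gives 0.65(22.2+t) = t, so 0.35·t = 0.65×22.2.
t* = 0.65×22.2/0.35 = 41.23 s.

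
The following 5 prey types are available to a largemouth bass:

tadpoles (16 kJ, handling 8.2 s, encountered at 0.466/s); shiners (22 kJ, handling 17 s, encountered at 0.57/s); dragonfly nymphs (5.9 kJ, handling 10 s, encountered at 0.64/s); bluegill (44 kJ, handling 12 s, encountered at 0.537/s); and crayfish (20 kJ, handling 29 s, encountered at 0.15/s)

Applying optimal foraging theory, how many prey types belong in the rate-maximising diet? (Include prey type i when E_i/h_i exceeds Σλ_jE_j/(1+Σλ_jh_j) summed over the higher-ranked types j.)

Profitabilities (E/h, kJ/s): bluegill 3.67, tadpoles 1.95, shiners 1.29, crayfish 0.69, dragonfly nymphs 0.59. Add prey in this order while the next type's profitability exceeds the intake rate on those already taken.
Rate on top 1: 3.174. tadpoles: 1.95 < 3.174 → exclude; stop.
Optimal diet: bluegill — 1 of 5 types.

1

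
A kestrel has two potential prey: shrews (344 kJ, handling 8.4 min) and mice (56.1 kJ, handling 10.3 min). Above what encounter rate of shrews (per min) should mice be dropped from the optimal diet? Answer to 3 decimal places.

Drop mice once their profitability E₂/h₂ falls below the rate achievable on shrews alone: E₂/h₂ = λE₁/(1 + λh₁).
Solve for λ: λE₁h₂ = E₂(1 + λh₁) → λ(E₁h₂ − E₂h₁) = E₂ → λ = E₂/(E₁h₂ − E₂h₁).
λ = 56.1/(344×10.3 − 56.1×8.4) = 56.1/3072 = 0.01826 per min.

0.018 per min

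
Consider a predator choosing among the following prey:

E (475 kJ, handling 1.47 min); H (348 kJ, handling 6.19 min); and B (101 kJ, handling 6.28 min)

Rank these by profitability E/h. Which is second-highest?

Profitability E/h (kJ/min): E = 475/1.47 = 323, H = 348/6.19 = 56.2, B = 101/6.28 = 16.1.
Ranked: E > H > B.

H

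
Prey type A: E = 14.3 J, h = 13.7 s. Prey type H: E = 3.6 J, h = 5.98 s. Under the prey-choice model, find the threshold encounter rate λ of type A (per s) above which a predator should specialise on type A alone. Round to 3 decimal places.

0.099 per s

The zero-one rule: include type H iff E₂/h₂ > λE₁/(1+λh₁). Equality gives the switch point.
λE₁h₂ = E₂ + λE₂h₁ ⇒ λ = E₂/(E₁h₂ − E₂h₁) = 3.6/(85.51 − 49.32) = 0.09946 per s.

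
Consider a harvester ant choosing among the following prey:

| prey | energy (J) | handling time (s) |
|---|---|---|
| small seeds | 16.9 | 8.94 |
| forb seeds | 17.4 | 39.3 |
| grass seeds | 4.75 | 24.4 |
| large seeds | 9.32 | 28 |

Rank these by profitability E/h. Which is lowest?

grass seeds

In descending order of E/h:
small seeds: 16.9/8.94 = 1.89 J/s
forb seeds: 17.4/39.3 = 0.443 J/s
large seeds: 9.32/28 = 0.333 J/s
grass seeds: 4.75/24.4 = 0.195 J/s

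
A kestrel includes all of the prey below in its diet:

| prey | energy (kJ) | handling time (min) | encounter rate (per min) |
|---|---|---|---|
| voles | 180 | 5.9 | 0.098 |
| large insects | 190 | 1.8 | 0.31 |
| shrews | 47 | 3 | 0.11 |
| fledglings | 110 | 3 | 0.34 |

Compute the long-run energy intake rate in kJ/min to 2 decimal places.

34.17 kJ/min

R = (0.098×180 + 0.31×190 + 0.11×47 + 0.34×110) / (1 + 0.098×5.9 + 0.31×1.8 + 0.11×3 + 0.34×3) = 119.1/3.486 = 34.17 kJ/min.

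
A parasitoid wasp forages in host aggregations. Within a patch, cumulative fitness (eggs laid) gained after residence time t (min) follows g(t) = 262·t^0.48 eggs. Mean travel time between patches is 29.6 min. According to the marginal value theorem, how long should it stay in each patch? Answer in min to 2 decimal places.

Maximise g(t)/(T+t): set derivative to zero → g'(t)(T+t) = g(t).
g'(t) = 0.48·262·t^-0.52. Setting 0.48·262·t^-0.52 = 262·t^0.48/(29.6+t) gives 0.48(29.6+t) = t, so 0.52·t = 0.48×29.6.
t* = 0.48×29.6/0.52 = 27.32 min.

27.32 min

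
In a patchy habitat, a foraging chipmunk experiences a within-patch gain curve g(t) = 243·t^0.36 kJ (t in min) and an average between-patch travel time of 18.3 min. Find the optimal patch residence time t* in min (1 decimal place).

10.3 min

By the marginal value theorem, leave when the instantaneous gain rate g'(t) equals the habitat-wide average g(t)/(T + t).
g'(t) = 0.36·243·t^-0.64. Setting 0.36·243·t^-0.64 = 243·t^0.36/(18.3+t) gives 0.36(18.3+t) = t, so 0.64·t = 0.36×18.3.
t* = 0.36×18.3/0.64 = 10.29 min.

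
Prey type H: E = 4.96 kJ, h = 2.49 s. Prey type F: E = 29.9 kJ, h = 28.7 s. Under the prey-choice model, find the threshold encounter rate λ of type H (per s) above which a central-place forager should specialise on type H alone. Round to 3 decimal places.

Drop type F once their profitability E₂/h₂ falls below the rate achievable on type H alone: E₂/h₂ = λE₁/(1 + λh₁).
Solve for λ: λE₁h₂ = E₂(1 + λh₁) → λ(E₁h₂ − E₂h₁) = E₂ → λ = E₂/(E₁h₂ − E₂h₁).
λ = 29.9/(4.96×28.7 − 29.9×2.49) = 29.9/67.9 = 0.4403 per s.

0.440 per s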